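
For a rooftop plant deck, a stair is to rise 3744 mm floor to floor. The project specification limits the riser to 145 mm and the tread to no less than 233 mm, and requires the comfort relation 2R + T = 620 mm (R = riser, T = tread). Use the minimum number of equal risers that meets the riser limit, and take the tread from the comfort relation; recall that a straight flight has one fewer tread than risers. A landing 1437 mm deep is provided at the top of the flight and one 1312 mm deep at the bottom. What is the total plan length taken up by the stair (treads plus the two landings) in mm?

11049 mm

At most 145 each: 3744/145 = 25.82, giving 26 risers.
Each riser is 3744/26 = 144 mm (≤ 145 mm).
From 2R + T = 620: T = 620 − 288 = 332 mm.
Going = (26 − 1) × 332 = 8300 mm.
Add landings: 8300 + 1437 + 1312 = 11049 mm.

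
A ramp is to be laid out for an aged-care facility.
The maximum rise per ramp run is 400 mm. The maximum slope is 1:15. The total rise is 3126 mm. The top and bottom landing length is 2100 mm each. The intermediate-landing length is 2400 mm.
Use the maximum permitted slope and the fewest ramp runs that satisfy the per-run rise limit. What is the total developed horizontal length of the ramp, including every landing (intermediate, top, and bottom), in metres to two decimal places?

3126 / 400 = 7.82, so 8 ramp runs are needed. That means 7 intermediate landings.
Horizontal run for 3126 mm of rise at 1:15 is 3126 × 15 = 46890 mm.
Intermediate landings: 7 × 2400 = 16800 mm.
Top and bottom landings: 2 × 2100 = 4200 mm.
Total = 46890 + 16800 + 4200 = 67890 mm.
= 67.89 m.

67.89 m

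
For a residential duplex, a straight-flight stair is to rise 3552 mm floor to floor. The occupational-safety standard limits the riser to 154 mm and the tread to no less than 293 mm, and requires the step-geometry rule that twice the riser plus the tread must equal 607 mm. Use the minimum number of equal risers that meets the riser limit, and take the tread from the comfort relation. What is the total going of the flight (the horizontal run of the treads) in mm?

7153 mm

⌈3552/154⌉ = 24 risers.
Riser R = 3552 / 24 = 148 mm, within the 154 mm limit.
T = 607 − 2·148 = 311 mm, which satisfies the 293 mm minimum.
24 risers give 23 treads; going = 23 × 311 = 7153 mm.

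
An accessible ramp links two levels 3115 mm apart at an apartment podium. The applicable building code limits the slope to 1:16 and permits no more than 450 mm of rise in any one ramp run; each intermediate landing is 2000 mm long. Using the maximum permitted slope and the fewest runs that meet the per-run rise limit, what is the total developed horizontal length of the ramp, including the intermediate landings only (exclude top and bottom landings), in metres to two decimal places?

⌈3115/450⌉ = 7 ramp runs. That means 6 intermediate landings.
Horizontal run for 3115 mm of rise at 1:16 is 3115 × 16 = 49840 mm.
6 intermediate landings contribute 6 × 2000 = 12000 mm.
Total developed length = 49840 + 12000 = 61840 mm.
= 61.84 m.

61.84 m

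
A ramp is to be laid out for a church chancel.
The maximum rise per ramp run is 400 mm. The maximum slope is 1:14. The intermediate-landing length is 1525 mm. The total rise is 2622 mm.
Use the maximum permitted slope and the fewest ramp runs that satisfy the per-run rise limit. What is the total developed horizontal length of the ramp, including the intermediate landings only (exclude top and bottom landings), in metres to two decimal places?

At most 400 each: 2622/400 = 6.55, giving 7 ramp runs. That means 6 intermediate landings.
Ramp run (horizontal) at 1:14: 2622 × 14 = 36708 mm.
Intermediate landings: 6 × 1525 = 9150 mm.
Developed length = 36708 + 9150 = 45858 mm.
= 45.86 m.

45.86 m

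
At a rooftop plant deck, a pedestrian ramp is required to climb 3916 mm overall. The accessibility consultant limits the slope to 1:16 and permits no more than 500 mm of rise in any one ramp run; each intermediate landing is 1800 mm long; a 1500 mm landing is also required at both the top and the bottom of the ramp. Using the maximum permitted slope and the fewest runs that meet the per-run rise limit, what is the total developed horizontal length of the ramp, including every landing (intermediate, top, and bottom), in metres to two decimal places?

At most 500 each: 3916/500 = 7.83, giving 8 ramp runs. That means 7 intermediate landings.
Horizontal run for 3916 mm of rise at 1:16 is 3916 × 16 = 62656 mm.
7 intermediate landings contribute 7 × 1800 = 12600 mm.
Top and bottom landings: 2 × 1500 = 3000 mm.
Total = 62656 + 12600 + 3000 = 78256 mm.
= 78.26 m.

78.26 m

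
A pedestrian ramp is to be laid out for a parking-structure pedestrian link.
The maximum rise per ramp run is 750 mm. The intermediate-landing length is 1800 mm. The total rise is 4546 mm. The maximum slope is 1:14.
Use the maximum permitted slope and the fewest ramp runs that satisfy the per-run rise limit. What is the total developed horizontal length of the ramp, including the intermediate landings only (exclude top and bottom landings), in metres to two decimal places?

4546 / 750 = 6.06, so 7 ramp runs are needed. That means 6 intermediate landings.
Ramp run (horizontal) at 1:14: 4546 × 14 = 63644 mm.
Intermediate landings: 6 × 1800 = 10800 mm.
Developed length = 63644 + 10800 = 74444 mm.
= 74.44 m.

74.44 m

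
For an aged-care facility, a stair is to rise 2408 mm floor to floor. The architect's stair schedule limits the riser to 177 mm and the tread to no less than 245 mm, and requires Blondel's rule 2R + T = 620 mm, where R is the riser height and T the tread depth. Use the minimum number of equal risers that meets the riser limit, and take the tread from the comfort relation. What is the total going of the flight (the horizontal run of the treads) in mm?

⌈2408/177⌉ = 14 risers.
Riser R = 2408 / 14 = 172 mm, within the 177 mm limit.
Tread T = 620 − 2 × 172 = 276 mm (≥ 245 mm).
14 risers give 13 treads; going = 13 × 276 = 3588 mm.

3588 mm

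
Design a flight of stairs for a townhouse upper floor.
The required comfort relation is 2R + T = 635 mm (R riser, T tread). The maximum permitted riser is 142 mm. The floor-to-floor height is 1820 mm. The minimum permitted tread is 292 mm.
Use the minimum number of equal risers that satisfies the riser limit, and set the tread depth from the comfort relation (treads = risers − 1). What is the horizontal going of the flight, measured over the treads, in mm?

4260 mm

At most 142 each: 1820/142 = 12.82, giving 13 risers.
Each riser is 1820/13 = 140 mm (≤ 142 mm).
T = 635 − 2·140 = 355 mm, which satisfies the 292 mm minimum.
13 risers give 12 treads; going = 12 × 355 = 4260 mm.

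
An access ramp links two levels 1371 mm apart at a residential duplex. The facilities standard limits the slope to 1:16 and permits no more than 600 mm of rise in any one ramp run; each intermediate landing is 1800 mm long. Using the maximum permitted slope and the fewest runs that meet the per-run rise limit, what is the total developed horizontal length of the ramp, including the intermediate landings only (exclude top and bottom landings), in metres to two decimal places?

25.54 m

1371 / 600 = 2.285 → round up to 3 ramp runs. That means 2 intermediate landings.
Ramp run (horizontal) at 1:16: 1371 × 16 = 21936 mm.
2 intermediate landings contribute 2 × 1800 = 3600 mm.
Total developed length = 21936 + 3600 = 25536 mm.
= 25.54 m.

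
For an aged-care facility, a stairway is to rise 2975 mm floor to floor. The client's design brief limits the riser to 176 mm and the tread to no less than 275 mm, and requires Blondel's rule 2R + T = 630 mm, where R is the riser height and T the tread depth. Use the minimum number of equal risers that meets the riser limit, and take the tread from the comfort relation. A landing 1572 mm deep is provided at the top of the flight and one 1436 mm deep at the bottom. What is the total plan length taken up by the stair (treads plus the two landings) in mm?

7488 mm

⌈2975/176⌉ = 17 risers.
R = 2975 ÷ 17 = 175 mm.
From 2R + T = 630: T = 630 − 350 = 280 mm.
Going = (17 − 1) × 280 = 4480 mm.
Enclosure = 4480 + 1572 + 1436 = 7488 mm.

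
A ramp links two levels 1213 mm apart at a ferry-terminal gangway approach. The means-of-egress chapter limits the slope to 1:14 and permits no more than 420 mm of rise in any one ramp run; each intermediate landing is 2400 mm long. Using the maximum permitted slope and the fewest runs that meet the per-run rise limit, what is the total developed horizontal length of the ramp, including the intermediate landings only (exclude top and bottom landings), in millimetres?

21782 mm

⌈1213/420⌉ = 3 ramp runs. That means 2 intermediate landings.
Ramp run (horizontal) at 1:14: 1213 × 14 = 16982 mm.
2 intermediate landings contribute 2 × 2400 = 4800 mm.
Total developed length = 16982 + 4800 = 21782 mm.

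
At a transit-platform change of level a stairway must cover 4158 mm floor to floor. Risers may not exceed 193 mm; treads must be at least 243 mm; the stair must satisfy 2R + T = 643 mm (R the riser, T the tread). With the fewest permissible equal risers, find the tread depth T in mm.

At most 193 each: 4158/193 = 21.54, giving 22 risers.
Each riser is 4158/22 = 189 mm (≤ 193 mm).
Tread T = 643 − 2 × 189 = 265 mm (≥ 243 mm).

265 mm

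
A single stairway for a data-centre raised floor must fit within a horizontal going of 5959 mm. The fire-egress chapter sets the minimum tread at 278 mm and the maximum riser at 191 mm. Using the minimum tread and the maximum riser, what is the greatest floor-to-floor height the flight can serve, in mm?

4202 mm

Treads that fit: ⌊5959 / 278⌋ = 21.
Risers = treads + 1 = 22.
Maximum height = 22 × 191 = 4202 mm.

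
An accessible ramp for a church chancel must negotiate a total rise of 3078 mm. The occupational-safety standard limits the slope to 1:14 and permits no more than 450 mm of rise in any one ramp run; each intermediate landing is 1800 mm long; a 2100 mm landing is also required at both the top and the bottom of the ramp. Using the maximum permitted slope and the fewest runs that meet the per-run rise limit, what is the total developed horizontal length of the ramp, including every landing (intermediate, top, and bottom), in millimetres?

At most 450 each: 3078/450 = 6.84, giving 7 ramp runs. That means 6 intermediate landings.
Ramp run (horizontal) at 1:14: 3078 × 14 = 43092 mm.
6 intermediate landings contribute 6 × 1800 = 10800 mm.
Top and bottom landings: 2 × 2100 = 4200 mm.
Total = 43092 + 10800 + 4200 = 58092 mm.

58092 mm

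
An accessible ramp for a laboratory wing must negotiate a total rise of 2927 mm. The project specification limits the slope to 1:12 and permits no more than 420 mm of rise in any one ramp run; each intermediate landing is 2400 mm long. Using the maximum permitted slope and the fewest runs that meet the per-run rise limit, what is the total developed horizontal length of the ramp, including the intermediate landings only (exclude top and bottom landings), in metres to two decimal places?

49.52 m

At most 420 each: 2927/420 = 6.97, giving 7 ramp runs. That means 6 intermediate landings.
Ramp run (horizontal) at 1:12: 2927 × 12 = 35124 mm.
Intermediate landings: 6 × 2400 = 14400 mm.
Developed length = 35124 + 14400 = 49524 mm.
= 49.52 m.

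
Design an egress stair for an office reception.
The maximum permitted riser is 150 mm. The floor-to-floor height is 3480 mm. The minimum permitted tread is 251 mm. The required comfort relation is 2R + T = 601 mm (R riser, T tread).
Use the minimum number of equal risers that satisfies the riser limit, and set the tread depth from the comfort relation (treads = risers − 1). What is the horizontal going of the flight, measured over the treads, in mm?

3480 / 150 = 23.20, so 24 risers are needed.
Each riser is 3480/24 = 145 mm (≤ 150 mm).
T = 601 − 2·145 = 311 mm, which satisfies the 251 mm minimum.
24 risers give 23 treads; going = 23 × 311 = 7153 mm.

7153 mm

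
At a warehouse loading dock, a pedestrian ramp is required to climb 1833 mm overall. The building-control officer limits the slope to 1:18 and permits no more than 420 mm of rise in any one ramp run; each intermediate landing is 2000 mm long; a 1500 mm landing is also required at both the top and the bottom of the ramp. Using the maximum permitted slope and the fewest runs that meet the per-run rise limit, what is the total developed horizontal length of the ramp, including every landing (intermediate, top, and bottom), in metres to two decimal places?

43.99 m

At most 420 each: 1833/420 = 4.36, giving 5 ramp runs. That means 4 intermediate landings.
Horizontal run for 1833 mm of rise at 1:18 is 1833 × 18 = 32994 mm.
Intermediate landings: 4 × 2000 = 8000 mm.
Top and bottom landings: 2 × 1500 = 3000 mm.
Total = 32994 + 8000 + 3000 = 43994 mm.
= 43.99 m.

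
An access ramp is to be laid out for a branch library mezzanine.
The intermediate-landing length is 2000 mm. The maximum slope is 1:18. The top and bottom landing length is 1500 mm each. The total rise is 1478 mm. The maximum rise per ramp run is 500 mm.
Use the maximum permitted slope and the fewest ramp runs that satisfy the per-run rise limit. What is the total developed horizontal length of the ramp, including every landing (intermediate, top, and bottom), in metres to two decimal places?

At most 500 each: 1478/500 = 2.96, giving 3 ramp runs. That means 2 intermediate landings.
Ramp run (horizontal) at 1:18: 1478 × 18 = 26604 mm.
2 intermediate landings contribute 2 × 2000 = 4000 mm.
Top and bottom landings: 2 × 1500 = 3000 mm.
Total = 26604 + 4000 + 3000 = 33604 mm.
= 33.60 m.

33.60 m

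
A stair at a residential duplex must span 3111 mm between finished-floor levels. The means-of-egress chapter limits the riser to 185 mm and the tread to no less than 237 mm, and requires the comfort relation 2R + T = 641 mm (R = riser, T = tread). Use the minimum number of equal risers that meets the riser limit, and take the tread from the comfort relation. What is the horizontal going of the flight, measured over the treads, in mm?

4400 mm

⌈3111/185⌉ = 17 risers.
Riser R = 3111 / 17 = 183 mm, within the 185 mm limit.
Tread T = 641 − 2 × 183 = 275 mm (≥ 237 mm).
17 risers give 16 treads; going = 16 × 275 = 4400 mm.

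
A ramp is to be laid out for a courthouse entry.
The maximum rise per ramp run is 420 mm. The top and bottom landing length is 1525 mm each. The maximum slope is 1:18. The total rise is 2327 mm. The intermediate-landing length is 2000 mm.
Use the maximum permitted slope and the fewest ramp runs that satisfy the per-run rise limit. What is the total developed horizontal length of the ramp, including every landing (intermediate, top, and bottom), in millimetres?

54936 mm

2327 / 420 = 5.54, so 6 ramp runs are needed. That means 5 intermediate landings.
Horizontal run for 2327 mm of rise at 1:18 is 2327 × 18 = 41886 mm.
Intermediate landings: 5 × 2000 = 10000 mm.
Top and bottom landings: 2 × 1525 = 3050 mm.
Total = 41886 + 10000 + 3050 = 54936 mm.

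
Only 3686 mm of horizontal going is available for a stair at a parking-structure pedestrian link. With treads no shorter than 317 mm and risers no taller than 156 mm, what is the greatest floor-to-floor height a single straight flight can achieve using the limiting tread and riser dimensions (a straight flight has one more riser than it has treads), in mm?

Treads that fit: ⌊3686 / 317⌋ = 11.
Risers = treads + 1 = 12.
Maximum height = 12 × 156 = 1872 mm.

1872 mm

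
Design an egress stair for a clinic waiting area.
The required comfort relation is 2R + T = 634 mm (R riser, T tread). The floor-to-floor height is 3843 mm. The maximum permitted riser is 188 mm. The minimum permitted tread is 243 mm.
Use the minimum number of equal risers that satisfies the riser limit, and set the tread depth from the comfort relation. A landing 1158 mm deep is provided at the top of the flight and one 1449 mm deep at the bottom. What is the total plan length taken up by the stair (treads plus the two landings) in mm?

7967 mm

At most 188 each: 3843/188 = 20.44, giving 21 risers.
R = 3843 ÷ 21 = 183 mm.
From 2R + T = 634: T = 634 − 366 = 268 mm.
21 risers give 20 treads; going = 20 × 268 = 5360 mm.
Add landings: 5360 + 1158 + 1449 = 7967 mm.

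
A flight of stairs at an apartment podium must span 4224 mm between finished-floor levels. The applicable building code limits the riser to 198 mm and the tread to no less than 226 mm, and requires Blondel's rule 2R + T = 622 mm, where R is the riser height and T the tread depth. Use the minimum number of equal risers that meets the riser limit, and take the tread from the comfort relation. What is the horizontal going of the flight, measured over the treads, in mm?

4998 mm

4224 / 198 = 21.33, so 22 risers are needed.
Riser R = 4224 / 22 = 192 mm, within the 198 mm limit.
From 2R + T = 622: T = 622 − 384 = 238 mm.
Treads = 22 − 1 = 21; going = 21 × 238 = 4998 mm.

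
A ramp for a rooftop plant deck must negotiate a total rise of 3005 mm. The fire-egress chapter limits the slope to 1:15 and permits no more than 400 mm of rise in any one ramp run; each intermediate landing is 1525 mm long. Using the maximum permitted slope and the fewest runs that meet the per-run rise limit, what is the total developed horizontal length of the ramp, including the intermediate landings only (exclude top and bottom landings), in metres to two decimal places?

⌈3005/400⌉ = 8 ramp runs. That means 7 intermediate landings.
Horizontal run for 3005 mm of rise at 1:15 is 3005 × 15 = 45075 mm.
Intermediate landings: 7 × 1525 = 10675 mm.
Total developed length = 45075 + 10675 = 55750 mm.
= 55.75 m.

55.75 m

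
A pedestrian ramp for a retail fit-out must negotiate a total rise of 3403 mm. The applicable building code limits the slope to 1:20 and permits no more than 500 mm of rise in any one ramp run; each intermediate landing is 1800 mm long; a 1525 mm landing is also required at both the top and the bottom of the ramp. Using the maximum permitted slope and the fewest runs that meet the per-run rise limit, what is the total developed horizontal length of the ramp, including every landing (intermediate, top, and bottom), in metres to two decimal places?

81.91 m

At most 500 each: 3403/500 = 6.81, giving 7 ramp runs. That means 6 intermediate landings.
Horizontal run for 3403 mm of rise at 1:20 is 3403 × 20 = 68060 mm.
6 intermediate landings contribute 6 × 1800 = 10800 mm.
Top and bottom landings: 2 × 1525 = 3050 mm.
Total = 68060 + 10800 + 3050 = 81910 mm.
= 81.91 m.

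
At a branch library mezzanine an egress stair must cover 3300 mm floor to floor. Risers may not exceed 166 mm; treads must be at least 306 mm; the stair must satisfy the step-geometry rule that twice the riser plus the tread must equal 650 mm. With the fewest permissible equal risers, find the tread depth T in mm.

320 mm

⌈3300/166⌉ = 20 risers.
Each riser is 3300/20 = 165 mm (≤ 166 mm).
T = 650 − 2·165 = 320 mm, which satisfies the 306 mm minimum.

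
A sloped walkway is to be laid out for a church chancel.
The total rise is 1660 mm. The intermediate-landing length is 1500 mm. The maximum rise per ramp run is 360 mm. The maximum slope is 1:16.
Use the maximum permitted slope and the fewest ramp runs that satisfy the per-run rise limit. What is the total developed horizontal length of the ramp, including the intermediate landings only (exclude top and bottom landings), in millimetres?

32560 mm

⌈1660/360⌉ = 5 ramp runs. That means 4 intermediate landings.
Ramp run (horizontal) at 1:16: 1660 × 16 = 26560 mm.
Intermediate landings: 4 × 1500 = 6000 mm.
Developed length = 26560 + 6000 = 32560 mm.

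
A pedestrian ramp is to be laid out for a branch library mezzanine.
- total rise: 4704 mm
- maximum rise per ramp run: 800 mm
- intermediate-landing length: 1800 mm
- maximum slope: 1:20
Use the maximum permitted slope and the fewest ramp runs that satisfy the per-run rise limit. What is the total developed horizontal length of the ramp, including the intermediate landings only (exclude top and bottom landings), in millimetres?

103080 mm

At most 800 each: 4704/800 = 5.88, giving 6 ramp runs. That means 5 intermediate landings.
Horizontal run for 4704 mm of rise at 1:20 is 4704 × 20 = 94080 mm.
Intermediate landings: 5 × 1800 = 9000 mm.
Total developed length = 94080 + 9000 = 103080 mm.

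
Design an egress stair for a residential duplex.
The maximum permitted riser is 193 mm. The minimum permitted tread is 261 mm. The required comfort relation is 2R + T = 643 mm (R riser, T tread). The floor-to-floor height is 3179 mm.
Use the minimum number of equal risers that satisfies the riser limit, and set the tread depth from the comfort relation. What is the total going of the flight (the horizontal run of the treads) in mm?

At most 193 each: 3179/193 = 16.47, giving 17 risers.
Each riser is 3179/17 = 187 mm (≤ 193 mm).
From 2R + T = 643: T = 643 − 374 = 269 mm.
17 risers give 16 treads; going = 16 × 269 = 4304 mm.

4304 mm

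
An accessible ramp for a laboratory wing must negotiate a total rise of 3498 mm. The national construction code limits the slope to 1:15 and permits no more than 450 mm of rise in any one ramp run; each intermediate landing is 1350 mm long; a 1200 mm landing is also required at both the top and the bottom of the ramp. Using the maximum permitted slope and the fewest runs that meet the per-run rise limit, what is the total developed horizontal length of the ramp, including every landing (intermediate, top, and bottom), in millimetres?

3498 / 450 = 7.77, so 8 ramp runs are needed. That means 7 intermediate landings.
Horizontal run for 3498 mm of rise at 1:15 is 3498 × 15 = 52470 mm.
Intermediate landings: 7 × 1350 = 9450 mm.
Top and bottom landings: 2 × 1200 = 2400 mm.
Total = 52470 + 9450 + 2400 = 64320 mm.

64320 mm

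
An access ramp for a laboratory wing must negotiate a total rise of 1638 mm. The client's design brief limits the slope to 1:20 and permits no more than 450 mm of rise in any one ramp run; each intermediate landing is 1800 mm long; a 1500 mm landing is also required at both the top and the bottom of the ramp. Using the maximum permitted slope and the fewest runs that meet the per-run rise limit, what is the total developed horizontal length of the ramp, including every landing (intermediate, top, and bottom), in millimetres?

41160 mm

⌈1638/450⌉ = 4 ramp runs. That means 3 intermediate landings.
Horizontal run for 1638 mm of rise at 1:20 is 1638 × 20 = 32760 mm.
Intermediate landings: 3 × 1800 = 5400 mm.
Top and bottom landings: 2 × 1500 = 3000 mm.
Total = 32760 + 5400 + 3000 = 41160 mm.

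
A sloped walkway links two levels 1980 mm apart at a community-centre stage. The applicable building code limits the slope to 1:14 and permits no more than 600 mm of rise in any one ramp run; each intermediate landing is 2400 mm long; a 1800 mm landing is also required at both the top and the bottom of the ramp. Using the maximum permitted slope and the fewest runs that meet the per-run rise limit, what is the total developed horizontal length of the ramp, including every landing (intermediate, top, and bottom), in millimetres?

38520 mm

1980 / 600 = 3.300 → round up to 4 ramp runs. That means 3 intermediate landings.
Ramp run (horizontal) at 1:14: 1980 × 14 = 27720 mm.
3 intermediate landings contribute 3 × 2400 = 7200 mm.
Top and bottom landings: 2 × 1800 = 3600 mm.
Total = 27720 + 7200 + 3600 = 38520 mm.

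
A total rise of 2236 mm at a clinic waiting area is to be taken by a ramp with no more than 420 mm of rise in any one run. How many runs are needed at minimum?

2236 / 420 = 5.32, so 6 ramp runs are needed.

6 runs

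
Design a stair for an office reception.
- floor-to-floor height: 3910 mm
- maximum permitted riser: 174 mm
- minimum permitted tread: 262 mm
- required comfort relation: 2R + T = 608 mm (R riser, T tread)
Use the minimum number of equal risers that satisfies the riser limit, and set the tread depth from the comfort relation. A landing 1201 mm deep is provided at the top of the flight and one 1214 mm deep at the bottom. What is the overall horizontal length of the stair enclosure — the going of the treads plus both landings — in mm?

8311 mm

At most 174 each: 3910/174 = 22.47, giving 23 risers.
Riser R = 3910 / 23 = 170 mm, within the 174 mm limit.
T = 608 − 2·170 = 268 mm, which satisfies the 262 mm minimum.
Going = (23 − 1) × 268 = 5896 mm.
Add landings: 5896 + 1201 + 1214 = 8311 mm.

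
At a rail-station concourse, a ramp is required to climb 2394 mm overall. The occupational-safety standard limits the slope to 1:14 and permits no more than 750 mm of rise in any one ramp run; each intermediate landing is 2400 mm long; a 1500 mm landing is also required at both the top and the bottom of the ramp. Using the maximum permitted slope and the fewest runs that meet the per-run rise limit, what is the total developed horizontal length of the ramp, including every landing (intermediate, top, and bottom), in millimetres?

At most 750 each: 2394/750 = 3.19, giving 4 ramp runs. That means 3 intermediate landings.
Horizontal run for 2394 mm of rise at 1:14 is 2394 × 14 = 33516 mm.
Intermediate landings: 3 × 2400 = 7200 mm.
Top and bottom landings: 2 × 1500 = 3000 mm.
Total = 33516 + 7200 + 3000 = 43716 mm.

43716 mm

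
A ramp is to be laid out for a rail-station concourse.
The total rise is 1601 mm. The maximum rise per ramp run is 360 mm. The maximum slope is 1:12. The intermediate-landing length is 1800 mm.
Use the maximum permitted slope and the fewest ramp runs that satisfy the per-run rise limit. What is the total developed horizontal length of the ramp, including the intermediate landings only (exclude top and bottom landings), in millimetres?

26412 mm

At most 360 each: 1601/360 = 4.45, giving 5 ramp runs. That means 4 intermediate landings.
Horizontal run for 1601 mm of rise at 1:12 is 1601 × 12 = 19212 mm.
4 intermediate landings contribute 4 × 1800 = 7200 mm.
Total developed length = 19212 + 7200 = 26412 mm.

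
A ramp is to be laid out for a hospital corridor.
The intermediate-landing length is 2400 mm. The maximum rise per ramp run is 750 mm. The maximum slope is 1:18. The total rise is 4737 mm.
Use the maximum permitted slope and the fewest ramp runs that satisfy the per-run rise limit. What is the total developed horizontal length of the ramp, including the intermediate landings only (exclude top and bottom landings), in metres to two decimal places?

99.67 m

At most 750 each: 4737/750 = 6.32, giving 7 ramp runs. That means 6 intermediate landings.
Horizontal run for 4737 mm of rise at 1:18 is 4737 × 18 = 85266 mm.
Intermediate landings: 6 × 2400 = 14400 mm.
Developed length = 85266 + 14400 = 99666 mm.
= 99.67 m.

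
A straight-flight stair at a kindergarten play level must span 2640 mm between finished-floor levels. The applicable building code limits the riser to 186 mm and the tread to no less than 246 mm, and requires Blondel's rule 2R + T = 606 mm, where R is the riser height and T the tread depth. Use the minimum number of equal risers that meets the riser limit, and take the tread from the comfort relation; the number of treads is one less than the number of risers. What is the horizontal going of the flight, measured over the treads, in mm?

3556 mm

⌈2640/186⌉ = 15 risers.
Riser R = 2640 / 15 = 176 mm, within the 186 mm limit.
From 2R + T = 606: T = 606 − 352 = 254 mm.
15 risers give 14 treads; going = 14 × 254 = 3556 mm.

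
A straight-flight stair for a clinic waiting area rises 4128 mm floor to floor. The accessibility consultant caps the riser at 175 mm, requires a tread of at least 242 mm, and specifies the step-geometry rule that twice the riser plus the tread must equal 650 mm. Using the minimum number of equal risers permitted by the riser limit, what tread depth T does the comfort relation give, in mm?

4128 / 175 = 23.59, so 24 risers are needed.
Each riser is 4128/24 = 172 mm (≤ 175 mm).
From 2R + T = 650: T = 650 − 344 = 306 mm.

306 mm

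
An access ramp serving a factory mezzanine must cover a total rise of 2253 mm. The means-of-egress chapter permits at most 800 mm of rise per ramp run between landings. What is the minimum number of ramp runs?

3 runs

⌈2253/800⌉ = 3 ramp runs.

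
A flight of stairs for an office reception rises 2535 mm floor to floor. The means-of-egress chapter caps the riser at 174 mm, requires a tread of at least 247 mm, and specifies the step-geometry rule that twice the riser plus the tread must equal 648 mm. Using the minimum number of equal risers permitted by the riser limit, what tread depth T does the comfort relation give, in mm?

2535 / 174 = 14.569 → round up to 15 risers.
Riser R = 2535 / 15 = 169 mm, within the 174 mm limit.
T = 648 − 2·169 = 310 mm, which satisfies the 247 mm minimum.

310 mm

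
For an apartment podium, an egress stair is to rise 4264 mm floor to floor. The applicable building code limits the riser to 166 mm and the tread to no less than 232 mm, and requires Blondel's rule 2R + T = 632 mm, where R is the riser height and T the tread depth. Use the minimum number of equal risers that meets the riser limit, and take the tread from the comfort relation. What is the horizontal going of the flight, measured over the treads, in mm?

7600 mm

4264 / 166 = 25.687 → round up to 26 risers.
Riser R = 4264 / 26 = 164 mm, within the 166 mm limit.
T = 632 − 2·164 = 304 mm, which satisfies the 232 mm minimum.
Going = (26 − 1) × 304 = 7600 mm.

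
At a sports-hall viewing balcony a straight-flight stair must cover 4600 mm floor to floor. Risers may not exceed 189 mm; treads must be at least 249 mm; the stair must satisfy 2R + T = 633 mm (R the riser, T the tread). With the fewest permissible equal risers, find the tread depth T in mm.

At most 189 each: 4600/189 = 24.34, giving 25 risers.
R = 4600 ÷ 25 = 184 mm.
T = 633 − 2·184 = 265 mm, which satisfies the 249 mm minimum.

265 mm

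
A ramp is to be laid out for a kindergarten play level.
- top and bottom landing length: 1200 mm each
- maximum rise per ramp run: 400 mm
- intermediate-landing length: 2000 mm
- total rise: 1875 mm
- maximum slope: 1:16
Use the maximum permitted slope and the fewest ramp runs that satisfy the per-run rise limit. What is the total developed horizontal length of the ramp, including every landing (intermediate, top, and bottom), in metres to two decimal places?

40.40 m

At most 400 each: 1875/400 = 4.69, giving 5 ramp runs. That means 4 intermediate landings.
Horizontal run for 1875 mm of rise at 1:16 is 1875 × 16 = 30000 mm.
Intermediate landings: 4 × 2000 = 8000 mm.
Top and bottom landings: 2 × 1200 = 2400 mm.
Total = 30000 + 8000 + 2400 = 40400 mm.
= 40.40 m.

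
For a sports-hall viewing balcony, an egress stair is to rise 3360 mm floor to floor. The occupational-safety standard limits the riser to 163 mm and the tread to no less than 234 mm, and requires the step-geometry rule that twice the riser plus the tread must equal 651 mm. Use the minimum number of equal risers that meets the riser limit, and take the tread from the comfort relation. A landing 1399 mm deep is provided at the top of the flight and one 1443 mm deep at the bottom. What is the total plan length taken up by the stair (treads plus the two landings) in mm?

9462 mm

3360 / 163 = 20.613 → round up to 21 risers.
Each riser is 3360/21 = 160 mm (≤ 163 mm).
T = 651 − 2·160 = 331 mm, which satisfies the 234 mm minimum.
Going = (21 − 1) × 331 = 6620 mm.
Enclosure = 6620 + 1399 + 1443 = 9462 mm.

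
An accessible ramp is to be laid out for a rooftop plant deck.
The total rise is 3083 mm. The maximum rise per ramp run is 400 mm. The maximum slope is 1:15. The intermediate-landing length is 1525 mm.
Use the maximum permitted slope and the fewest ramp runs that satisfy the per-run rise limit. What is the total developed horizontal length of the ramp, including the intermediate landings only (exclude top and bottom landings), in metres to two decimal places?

56.92 m

At most 400 each: 3083/400 = 7.71, giving 8 ramp runs. That means 7 intermediate landings.
Horizontal run for 3083 mm of rise at 1:15 is 3083 × 15 = 46245 mm.
Intermediate landings: 7 × 1525 = 10675 mm.
Developed length = 46245 + 10675 = 56920 mm.
= 56.92 m.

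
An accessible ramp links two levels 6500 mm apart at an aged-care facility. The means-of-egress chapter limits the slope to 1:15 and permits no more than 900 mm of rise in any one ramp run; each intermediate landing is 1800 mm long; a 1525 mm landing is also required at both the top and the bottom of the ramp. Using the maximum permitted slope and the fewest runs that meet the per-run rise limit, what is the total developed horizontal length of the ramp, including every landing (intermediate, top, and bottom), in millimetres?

113150 mm

At most 900 each: 6500/900 = 7.22, giving 8 ramp runs. That means 7 intermediate landings.
Horizontal run for 6500 mm of rise at 1:15 is 6500 × 15 = 97500 mm.
7 intermediate landings contribute 7 × 1800 = 12600 mm.
Top and bottom landings: 2 × 1525 = 3050 mm.
Total = 97500 + 12600 + 3050 = 113150 mm.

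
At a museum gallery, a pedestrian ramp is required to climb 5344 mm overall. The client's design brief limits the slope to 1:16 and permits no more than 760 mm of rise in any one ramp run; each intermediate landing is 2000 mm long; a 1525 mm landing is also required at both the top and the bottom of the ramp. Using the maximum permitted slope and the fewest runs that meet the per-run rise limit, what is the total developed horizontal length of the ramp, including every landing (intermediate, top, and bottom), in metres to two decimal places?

5344 / 760 = 7.03, so 8 ramp runs are needed. That means 7 intermediate landings.
Horizontal run for 5344 mm of rise at 1:16 is 5344 × 16 = 85504 mm.
7 intermediate landings contribute 7 × 2000 = 14000 mm.
Top and bottom landings: 2 × 1525 = 3050 mm.
Total = 85504 + 14000 + 3050 = 102554 mm.
= 102.55 m.

102.55 m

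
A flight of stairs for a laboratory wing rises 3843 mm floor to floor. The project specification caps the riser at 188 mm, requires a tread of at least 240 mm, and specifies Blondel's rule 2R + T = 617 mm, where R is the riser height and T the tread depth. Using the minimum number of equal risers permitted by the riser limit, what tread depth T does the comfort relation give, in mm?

251 mm

⌈3843/188⌉ = 21 risers.
Riser R = 3843 / 21 = 183 mm, within the 188 mm limit.
Tread T = 617 − 2 × 183 = 251 mm (≥ 240 mm).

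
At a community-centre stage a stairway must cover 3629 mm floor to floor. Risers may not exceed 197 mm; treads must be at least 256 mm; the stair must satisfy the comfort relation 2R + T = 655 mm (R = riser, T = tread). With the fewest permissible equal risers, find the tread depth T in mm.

273 mm

3629 / 197 = 18.42, so 19 risers are needed.
R = 3629 ÷ 19 = 191 mm.
Tread T = 655 − 2 × 191 = 273 mm (≥ 256 mm).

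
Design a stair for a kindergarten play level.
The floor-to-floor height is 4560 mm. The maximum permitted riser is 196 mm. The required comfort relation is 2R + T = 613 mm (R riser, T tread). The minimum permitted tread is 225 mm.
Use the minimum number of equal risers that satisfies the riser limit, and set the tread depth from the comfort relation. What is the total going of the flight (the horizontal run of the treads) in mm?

⌈4560/196⌉ = 24 risers.
Riser R = 4560 / 24 = 190 mm, within the 196 mm limit.
T = 613 − 2·190 = 233 mm, which satisfies the 225 mm minimum.
Going = (24 − 1) × 233 = 5359 mm.

5359 mm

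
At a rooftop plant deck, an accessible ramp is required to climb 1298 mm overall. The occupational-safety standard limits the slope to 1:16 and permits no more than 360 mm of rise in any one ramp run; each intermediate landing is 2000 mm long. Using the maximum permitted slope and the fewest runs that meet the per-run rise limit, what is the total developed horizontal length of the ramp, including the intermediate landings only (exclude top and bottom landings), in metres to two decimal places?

⌈1298/360⌉ = 4 ramp runs. That means 3 intermediate landings.
Ramp run (horizontal) at 1:16: 1298 × 16 = 20768 mm.
Intermediate landings: 3 × 2000 = 6000 mm.
Developed length = 20768 + 6000 = 26768 mm.
= 26.77 m.

26.77 m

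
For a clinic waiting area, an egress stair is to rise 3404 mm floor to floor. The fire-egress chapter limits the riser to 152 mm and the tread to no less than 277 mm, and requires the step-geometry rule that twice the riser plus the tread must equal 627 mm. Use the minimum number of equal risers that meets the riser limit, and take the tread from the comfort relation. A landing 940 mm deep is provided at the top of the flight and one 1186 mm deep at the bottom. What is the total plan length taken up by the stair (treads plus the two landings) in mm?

At most 152 each: 3404/152 = 22.39, giving 23 risers.
Each riser is 3404/23 = 148 mm (≤ 152 mm).
T = 627 − 2·148 = 331 mm, which satisfies the 277 mm minimum.
Treads = 23 − 1 = 22; going = 22 × 331 = 7282 mm.
Enclosure = 7282 + 940 + 1186 = 9408 mm.

9408 mm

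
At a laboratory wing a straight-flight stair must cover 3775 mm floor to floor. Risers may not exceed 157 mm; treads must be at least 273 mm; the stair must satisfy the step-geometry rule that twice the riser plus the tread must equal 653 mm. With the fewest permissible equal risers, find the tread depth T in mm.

351 mm

3775 / 157 = 24.045 → round up to 25 risers.
Each riser is 3775/25 = 151 mm (≤ 157 mm).
From 2R + T = 653: T = 653 − 302 = 351 mm.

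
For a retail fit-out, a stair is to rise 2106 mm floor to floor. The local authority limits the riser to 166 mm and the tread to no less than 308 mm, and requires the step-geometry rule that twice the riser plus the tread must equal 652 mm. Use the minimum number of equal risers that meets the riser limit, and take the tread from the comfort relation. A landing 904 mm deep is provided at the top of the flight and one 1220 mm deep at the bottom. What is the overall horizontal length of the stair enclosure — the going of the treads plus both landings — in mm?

2106 / 166 = 12.687 → round up to 13 risers.
Riser R = 2106 / 13 = 162 mm, within the 166 mm limit.
From 2R + T = 652: T = 652 − 324 = 328 mm.
Going = (13 − 1) × 328 = 3936 mm.
Enclosure = 3936 + 904 + 1220 = 6060 mm.

6060 mm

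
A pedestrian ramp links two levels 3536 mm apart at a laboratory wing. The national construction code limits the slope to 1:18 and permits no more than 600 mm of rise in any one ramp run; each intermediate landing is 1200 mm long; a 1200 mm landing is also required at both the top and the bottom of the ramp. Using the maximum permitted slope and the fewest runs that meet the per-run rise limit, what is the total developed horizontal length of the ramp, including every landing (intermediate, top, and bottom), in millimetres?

72048 mm

3536 / 600 = 5.89, so 6 ramp runs are needed. That means 5 intermediate landings.
Horizontal run for 3536 mm of rise at 1:18 is 3536 × 18 = 63648 mm.
Intermediate landings: 5 × 1200 = 6000 mm.
Top and bottom landings: 2 × 1200 = 2400 mm.
Total = 63648 + 6000 + 2400 = 72048 mm.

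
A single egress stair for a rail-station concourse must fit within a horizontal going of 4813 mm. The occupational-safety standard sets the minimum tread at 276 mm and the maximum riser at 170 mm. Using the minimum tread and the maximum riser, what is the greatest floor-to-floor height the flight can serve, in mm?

3060 mm

Treads that fit: ⌊4813 / 276⌋ = 17.
Risers = treads + 1 = 18.
Maximum height = 18 × 170 = 3060 mm.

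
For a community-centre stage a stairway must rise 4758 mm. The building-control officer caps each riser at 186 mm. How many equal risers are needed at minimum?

26 risers

4758 / 186 = 25.581 → round up to 26 risers.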